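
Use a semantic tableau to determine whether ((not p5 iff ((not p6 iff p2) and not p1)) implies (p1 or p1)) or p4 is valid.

Assume the negation and expand:
Initial set: {F (((not p5 iff ((not p6 iff p2) and not p1)) implies (p1 or p1)) or p4)}.
F (((not p5 iff ((not p6 iff p2) and not p1)) implies (p1 or p1)) or p4): α-rule — add F ((not p5 iff ((not p6 iff p2) and not p1)) implies (p1 or p1)), F p4.
F ((not p5 iff ((not p6 iff p2) and not p1)) implies (p1 or p1)): α-rule — add T (not p5 iff ((not p6 iff p2) and not p1)), F (p1 or p1).
F (p1 or p1): α-rule — add F p1, F p1.
T (not p5 iff ((not p6 iff p2) and not p1)): β-rule — branch into T not p5, T ((not p6 iff p2) and not p1)  //  F not p5, F ((not p6 iff p2) and not p1).
  branch 1 (add T not p5, T ((not p6 iff p2) and not p1)):
    T ((not p6 iff p2) and not p1): α-rule — add T (not p6 iff p2), T not p1.
    T (not p6 iff p2): β-rule — branch into T not p6, T p2  //  F not p6, F p2.
      branch 1.1 (add T not p6, T p2):
        ○ open, literals {p1=F, p2=T, p4=F, p5=F, p6=F}.
      branch 1.2 (add F not p6, F p2):
        ○ open, literals {p1=F, p2=F, p4=F, p5=F, p6=T}.
  branch 2 (add F not p5, F ((not p6 iff p2) and not p1)):
    F ((not p6 iff p2) and not p1): β-rule — branch into F (not p6 iff p2)  //  F not p1.
      branch 2.1 (add F (not p6 iff p2)):
        F (not p6 iff p2): β-rule — branch into T not p6, F p2  //  F not p6, T p2.
          branch 2.1.1 (add T not p6, F p2):
            ○ open, literals {p1=F, p2=F, p4=F, p5=T, p6=F}.
          branch 2.1.2 (add F not p6, T p2):
            ○ open, literals {p1=F, p2=T, p4=F, p5=T, p6=T}.
      branch 2.2 (add F not p1):
        × closes — contains both p1 and not p1.
1 branch closed, 4 open.
An open branch gives a countermodel: p1=F, p2=T, p4=F, p5=F, p6=F (unmentioned atoms arbitrary); under it the original formula is false.

Not valid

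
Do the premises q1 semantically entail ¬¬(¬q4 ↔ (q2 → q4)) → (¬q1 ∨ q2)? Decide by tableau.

Initial set: {q1; ¬(¬¬(¬q4 ↔ (q2 → q4)) → (¬q1 ∨ q2))}.
¬(¬¬(¬q4 ↔ (q2 → q4)) → (¬q1 ∨ q2)): α-rule — add ¬¬(¬q4 ↔ (q2 → q4)), ¬(¬q1 ∨ q2).
¬¬(¬q4 ↔ (q2 → q4)): drop double negation, giving (¬q4 ↔ (q2 → q4)).
¬(¬q1 ∨ q2): α-rule — add ¬¬q1, ¬q2.
(¬q4 ↔ (q2 → q4)): β-rule — branch into ¬q4, (q2 → q4)  //  ¬¬q4, ¬(q2 → q4).
  branch 1 (add ¬q4, (q2 → q4)):
    (q2 → q4): β-rule — branch into ¬q2  //  q4.
      branch 1.1 (add ¬q2):
        ○ open, literals {q1=T, q2=F, q4=F}.
      branch 1.2 (add q4):
        × closes — contains both q4 and ¬q4.
  branch 2 (add ¬¬q4, ¬(q2 → q4)):
    ¬(q2 → q4): α-rule — add q2, ¬q4.
    × closes — contains both q2 and ¬q2.
2 branches closed, 1 open.
An open branch gives a countermodel: q1=T, q2=F, q4=F (unmentioned atoms arbitrary); the premises hold there but the conclusion fails.

No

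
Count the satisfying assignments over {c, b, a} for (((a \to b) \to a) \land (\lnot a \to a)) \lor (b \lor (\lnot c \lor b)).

Initial set: {((((a \to b) \to a) \land (\lnot a \to a)) \lor (b \lor (\lnot c \lor b)))}.
((((a \to b) \to a) \land (\lnot a \to a)) \lor (b \lor (\lnot c \lor b))): β-rule — branch into (((a \to b) \to a) \land (\lnot a \to a))  //  (b \lor (\lnot c \lor b)).
  branch 1 (add (((a \to b) \to a) \land (\lnot a \to a))):
    (((a \to b) \to a) \land (\lnot a \to a)): α-rule — add ((a \to b) \to a), (\lnot a \to a).
    ((a \to b) \to a): β-rule — branch into \lnot (a \to b)  //  a.
      branch 1.1 (add \lnot (a \to b)):
        \lnot (a \to b): α-rule — add a, \lnot b.
        (\lnot a \to a): β-rule — branch into \lnot \lnot a  //  a.
          branch 1.1.1 (add \lnot \lnot a):
            ○ open, literals {a=1, b=0}.
          branch 1.1.2 (add a):
            ○ open, literals {a=1, b=0}.
      branch 1.2 (add a):
        (\lnot a \to a): β-rule — branch into \lnot \lnot a  //  a.
          branch 1.2.1 (add \lnot \lnot a):
            ○ open, literals {a=1}.
          branch 1.2.2 (add a):
            ○ open, literals {a=1}.
  branch 2 (add (b \lor (\lnot c \lor b))):
    (b \lor (\lnot c \lor b)): β-rule — branch into b  //  (\lnot c \lor b).
      branch 2.1 (add b):
        ○ open, literals {b=1}.
      branch 2.2 (add (\lnot c \lor b)):
        (\lnot c \lor b): β-rule — branch into \lnot c  //  b.
          branch 2.2.1 (add \lnot c):
            ○ open, literals {c=0}.
          branch 2.2.2 (add b):
            ○ open, literals {b=1}.
0 branches closed, 7 open.
Each open branch fixes some atoms; the unmentioned ones are free. Counting distinct full assignments: branch {a=1, b=0} (c) contributes 2 new; branch {a=1, b=0} (c) contributes 0 new; branch {a=1} (c, b) contributes 2 new; branch {a=1} (c, b) contributes 0 new; branch {b=1} (c, a) contributes 2 new; branch {c=0} (b, a) contributes 1 new; branch {b=1} (c, a) contributes 0 new. Total: 7.

7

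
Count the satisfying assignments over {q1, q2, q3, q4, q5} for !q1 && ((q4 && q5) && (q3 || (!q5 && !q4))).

2

Initial set: {(!q1 && ((q4 && q5) && (q3 || (!q5 && !q4))))}.
(!q1 && ((q4 && q5) && (q3 || (!q5 && !q4)))): α-rule — add !q1, ((q4 && q5) && (q3 || (!q5 && !q4))).
((q4 && q5) && (q3 || (!q5 && !q4))): α-rule — add (q4 && q5), (q3 || (!q5 && !q4)).
(q4 && q5): α-rule — add q4, q5.
(q3 || (!q5 && !q4)): β-rule — branch into q3  //  (!q5 && !q4).
  branch 1 (add q3):
    ○ open, literals {q1=false, q3=true, q4=true, q5=true}.
  branch 2 (add (!q5 && !q4)):
    (!q5 && !q4): α-rule — add !q5, !q4.
    × closes — contains both q5 and !q5.
1 branch closed, 1 open.
Each open branch fixes some atoms; the unmentioned ones are free. Counting distinct full assignments: branch {q1=false, q3=true, q4=true, q5=true} (q2) contributes 2 new. Total: 2.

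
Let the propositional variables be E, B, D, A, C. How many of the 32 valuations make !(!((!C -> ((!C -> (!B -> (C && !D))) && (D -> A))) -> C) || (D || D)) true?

12

Initial set: {!(!((!C -> ((!C -> (!B -> (C && !D))) && (D -> A))) -> C) || (D || D))}.
!(!((!C -> ((!C -> (!B -> (C && !D))) && (D -> A))) -> C) || (D || D)): α-rule — add !!((!C -> ((!C -> (!B -> (C && !D))) && (D -> A))) -> C), !(D || D).
!(D || D): α-rule — add !D, !D.
!!((!C -> ((!C -> (!B -> (C && !D))) && (D -> A))) -> C): β-rule — branch into !(!C -> ((!C -> (!B -> (C && !D))) && (D -> A)))  //  C.
  branch 1 (add !(!C -> ((!C -> (!B -> (C && !D))) && (D -> A)))):
    !(!C -> ((!C -> (!B -> (C && !D))) && (D -> A))): α-rule — add !C, !((!C -> (!B -> (C && !D))) && (D -> A)).
    !((!C -> (!B -> (C && !D))) && (D -> A)): β-rule — branch into !(!C -> (!B -> (C && !D)))  //  !(D -> A).
      branch 1.1 (add !(!C -> (!B -> (C && !D)))):
        !(!C -> (!B -> (C && !D))): α-rule — add !C, !(!B -> (C && !D)).
        !(!B -> (C && !D)): α-rule — add !B, !(C && !D).
        !(C && !D): β-rule — branch into !C  //  !!D.
          branch 1.1.1 (add !C):
            ○ open, literals {B=F, C=F, D=F}.
          branch 1.1.2 (add !!D):
            × closes — contains both D and !D.
      branch 1.2 (add !(D -> A)):
        !(D -> A): α-rule — add D, !A.
        × closes — contains both D and !D.
  branch 2 (add C):
    ○ open, literals {C=T, D=F}.
2 branches closed, 2 open.
Each open branch fixes some atoms; the unmentioned ones are free. Counting distinct full assignments: branch {B=F, C=F, D=F} (E, A) contributes 4 new; branch {C=T, D=F} (E, B, A) contributes 8 new. Total: 12.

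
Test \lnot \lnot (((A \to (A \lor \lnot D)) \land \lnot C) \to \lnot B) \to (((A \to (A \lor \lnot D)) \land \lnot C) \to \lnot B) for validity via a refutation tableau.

Valid

Assume the negation and expand:
Initial set: {\lnot (\lnot \lnot (((A \to (A \lor \lnot D)) \land \lnot C) \to \lnot B) \to (((A \to (A \lor \lnot D)) \land \lnot C) \to \lnot B))}.
\lnot (\lnot \lnot (((A \to (A \lor \lnot D)) \land \lnot C) \to \lnot B) \to (((A \to (A \lor \lnot D)) \land \lnot C) \to \lnot B)): α-rule — add \lnot \lnot (((A \to (A \lor \lnot D)) \land \lnot C) \to \lnot B), \lnot (((A \to (A \lor \lnot D)) \land \lnot C) \to \lnot B).
\lnot \lnot (((A \to (A \lor \lnot D)) \land \lnot C) \to \lnot B): drop double negation, giving (((A \to (A \lor \lnot D)) \land \lnot C) \to \lnot B).
\lnot (((A \to (A \lor \lnot D)) \land \lnot C) \to \lnot B): α-rule — add ((A \to (A \lor \lnot D)) \land \lnot C), \lnot \lnot B.
((A \to (A \lor \lnot D)) \land \lnot C): α-rule — add (A \to (A \lor \lnot D)), \lnot C.
(((A \to (A \lor \lnot D)) \land \lnot C) \to \lnot B): β-rule — branch into \lnot ((A \to (A \lor \lnot D)) \land \lnot C)  //  \lnot B.
  branch 1 (add \lnot ((A \to (A \lor \lnot D)) \land \lnot C)):
    (A \to (A \lor \lnot D)): β-rule — branch into \lnot A  //  (A \lor \lnot D).
      branch 1.1 (add \lnot A):
        \lnot ((A \to (A \lor \lnot D)) \land \lnot C): β-rule — branch into \lnot (A \to (A \lor \lnot D))  //  \lnot \lnot C.
          branch 1.1.1 (add \lnot (A \to (A \lor \lnot D))):
            \lnot (A \to (A \lor \lnot D)): α-rule — add A, \lnot (A \lor \lnot D).
            × closes — contains both A and \lnot A.
          branch 1.1.2 (add \lnot \lnot C):
            × closes — contains both C and \lnot C.
      branch 1.2 (add (A \lor \lnot D)):
        \lnot ((A \to (A \lor \lnot D)) \land \lnot C): β-rule — branch into \lnot (A \to (A \lor \lnot D))  //  \lnot \lnot C.
          branch 1.2.1 (add \lnot (A \to (A \lor \lnot D))):
            \lnot (A \to (A \lor \lnot D)): α-rule — add A, \lnot (A \lor \lnot D).
            \lnot (A \lor \lnot D): α-rule — add \lnot A, \lnot \lnot D.
            × closes — contains both A and \lnot A.
          branch 1.2.2 (add \lnot \lnot C):
            × closes — contains both C and \lnot C.
  branch 2 (add \lnot B):
    × closes — contains both B and \lnot B.
All 5 branches close.
Every branch closed, so the negation is unsatisfiable and the formula is valid.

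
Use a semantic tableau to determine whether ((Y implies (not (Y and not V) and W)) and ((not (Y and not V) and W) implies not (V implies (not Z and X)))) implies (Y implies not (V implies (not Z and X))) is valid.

Assume the negation and expand:
Initial set: {F (((Y implies (not (Y and not V) and W)) and ((not (Y and not V) and W) implies not (V implies (not Z and X)))) implies (Y implies not (V implies (not Z and X))))}.
F (((Y implies (not (Y and not V) and W)) and ((not (Y and not V) and W) implies not (V implies (not Z and X)))) implies (Y implies not (V implies (not Z and X)))): α-rule — add T ((Y implies (not (Y and not V) and W)) and ((not (Y and not V) and W) implies not (V implies (not Z and X)))), F (Y implies not (V implies (not Z and X))).
T ((Y implies (not (Y and not V) and W)) and ((not (Y and not V) and W) implies not (V implies (not Z and X)))): α-rule — add T (Y implies (not (Y and not V) and W)), T ((not (Y and not V) and W) implies not (V implies (not Z and X))).
F (Y implies not (V implies (not Z and X))): α-rule — add T Y, F not (V implies (not Z and X)).
T (Y implies (not (Y and not V) and W)): β-rule — branch into F Y  //  T (not (Y and not V) and W).
  branch 1 (add F Y):
    × closes — contains both Y and not Y.
  branch 2 (add T (not (Y and not V) and W)):
    T (not (Y and not V) and W): α-rule — add T not (Y and not V), T W.
    T ((not (Y and not V) and W) implies not (V implies (not Z and X))): β-rule — branch into F (not (Y and not V) and W)  //  T not (V implies (not Z and X)).
      branch 2.1 (add F (not (Y and not V) and W)):
        F not (V implies (not Z and X)): β-rule — branch into F V  //  T (not Z and X).
          branch 2.1.1 (add F V):
            T not (Y and not V): β-rule — branch into F Y  //  F not V.
              branch 2.1.1.1 (add F Y):
                × closes — contains both Y and not Y.
              branch 2.1.1.2 (add F not V):
                × closes — contains both V and not V.
          branch 2.1.2 (add T (not Z and X)):
            T (not Z and X): α-rule — add T not Z, T X.
            T not (Y and not V): β-rule — branch into F Y  //  F not V.
              branch 2.1.2.1 (add F Y):
                × closes — contains both Y and not Y.
              branch 2.1.2.2 (add F not V):
                F (not (Y and not V) and W): β-rule — branch into F not (Y and not V)  //  F W.
                  branch 2.1.2.2.1 (add F not (Y and not V)):
                    F not (Y and not V): α-rule — add T Y, T not V.
                    × closes — contains both V and not V.
                  branch 2.1.2.2.2 (add F W):
                    × closes — contains both W and not W.
      branch 2.2 (add T not (V implies (not Z and X))):
        T not (V implies (not Z and X)): α-rule — add T V, F (not Z and X).
        F not (V implies (not Z and X)): β-rule — branch into F V  //  T (not Z and X).
          branch 2.2.1 (add F V):
            × closes — contains both V and not V.
          branch 2.2.2 (add T (not Z and X)):
            T (not Z and X): α-rule — add T not Z, T X.
            T not (Y and not V): β-rule — branch into F Y  //  F not V.
              branch 2.2.2.1 (add F Y):
                × closes — contains both Y and not Y.
              branch 2.2.2.2 (add F not V):
                F (not Z and X): β-rule — branch into F not Z  //  F X.
                  branch 2.2.2.2.1 (add F not Z):
                    × closes — contains both Z and not Z.
                  branch 2.2.2.2.2 (add F X):
                    × closes — contains both X and not X.
All 10 branches close.
Every branch closed, so the negation is unsatisfiable and the formula is valid.

Valid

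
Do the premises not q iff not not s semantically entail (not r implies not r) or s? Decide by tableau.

Initial set: {(not q iff not not s); not ((not r implies not r) or s)}.
not ((not r implies not r) or s): α-rule — add not (not r implies not r), not s.
not (not r implies not r): α-rule — add not r, not not r.
× closes — contains both r and not r.
All 1 branch closes.
Every branch closed, so the premises entail the conclusion.

Yes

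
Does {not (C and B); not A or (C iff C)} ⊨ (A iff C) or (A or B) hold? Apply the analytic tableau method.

No

Initial set: {not (C and B); (not A or (C iff C)); not ((A iff C) or (A or B))}.
not ((A iff C) or (A or B)): α-rule — add not (A iff C), not (A or B).
not (A or B): α-rule — add not A, not B.
not (C and B): β-rule — branch into not C  //  not B.
  branch 1 (add not C):
    (not A or (C iff C)): β-rule — branch into not A  //  (C iff C).
      branch 1.1 (add not A):
        not (A iff C): β-rule — branch into A, not C  //  not A, C.
          branch 1.1.1 (add A, not C):
            × closes — contains both A and not A.
          branch 1.1.2 (add not A, C):
            × closes — contains both C and not C.
      branch 1.2 (add (C iff C)):
        not (A iff C): β-rule — branch into A, not C  //  not A, C.
          branch 1.2.1 (add A, not C):
            × closes — contains both A and not A.
          branch 1.2.2 (add not A, C):
            × closes — contains both C and not C.
  branch 2 (add not B):
    (not A or (C iff C)): β-rule — branch into not A  //  (C iff C).
      branch 2.1 (add not A):
        not (A iff C): β-rule — branch into A, not C  //  not A, C.
          branch 2.1.1 (add A, not C):
            × closes — contains both A and not A.
          branch 2.1.2 (add not A, C):
            ○ open, literals {A=false, B=false, C=true}.
      branch 2.2 (add (C iff C)):
        not (A iff C): β-rule — branch into A, not C  //  not A, C.
          branch 2.2.1 (add A, not C):
            × closes — contains both A and not A.
          branch 2.2.2 (add not A, C):
            (C iff C): β-rule — branch into C, C  //  not C, not C.
              branch 2.2.2.1 (add C, C):
                ○ open, literals {A=false, B=false, C=true}.
              branch 2.2.2.2 (add not C, not C):
                × closes — contains both C and not C.
7 branches closed, 2 open.
An open branch gives a countermodel: A=false, B=false, C=true (unmentioned atoms arbitrary); the premises hold there but the conclusion fails.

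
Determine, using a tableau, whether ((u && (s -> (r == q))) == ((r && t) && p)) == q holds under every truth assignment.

Assume the negation and expand:
Initial set: {F (((u && (s -> (r == q))) == ((r && t) && p)) == q)}.
F (((u && (s -> (r == q))) == ((r && t) && p)) == q): β-rule — branch into T ((u && (s -> (r == q))) == ((r && t) && p)), F q  //  F ((u && (s -> (r == q))) == ((r && t) && p)), T q.
  branch 1 (add T ((u && (s -> (r == q))) == ((r && t) && p)), F q):
    T ((u && (s -> (r == q))) == ((r && t) && p)): β-rule — branch into T (u && (s -> (r == q))), T ((r && t) && p)  //  F (u && (s -> (r == q))), F ((r && t) && p).
      branch 1.1 (add T (u && (s -> (r == q))), T ((r && t) && p)):
        T (u && (s -> (r == q))): α-rule — add T u, T (s -> (r == q)).
        T ((r && t) && p): α-rule — add T (r && t), T p.
        T (r && t): α-rule — add T r, T t.
        T (s -> (r == q)): β-rule — branch into F s  //  T (r == q).
          branch 1.1.1 (add F s):
            ○ open, literals {p=true, q=false, r=true, s=false, t=true, u=true}.
          branch 1.1.2 (add T (r == q)):
            T (r == q): β-rule — branch into T r, T q  //  F r, F q.
              branch 1.1.2.1 (add T r, T q):
                × closes — contains both q and !q.
              branch 1.1.2.2 (add F r, F q):
                × closes — contains both r and !r.
      branch 1.2 (add F (u && (s -> (r == q))), F ((r && t) && p)):
        F (u && (s -> (r == q))): β-rule — branch into F u  //  F (s -> (r == q)).
          branch 1.2.1 (add F u):
            F ((r && t) && p): β-rule — branch into F (r && t)  //  F p.
              branch 1.2.1.1 (add F (r && t)):
                F (r && t): β-rule — branch into F r  //  F t.
                  branch 1.2.1.1.1 (add F r):
                    ○ open, literals {q=false, r=false, u=false}.
                  branch 1.2.1.1.2 (add F t):
                    ○ open, literals {q=false, t=false, u=false}.
              branch 1.2.1.2 (add F p):
                ○ open, literals {p=false, q=false, u=false}.
          branch 1.2.2 (add F (s -> (r == q))):
            F (s -> (r == q)): α-rule — add T s, F (r == q).
            F ((r && t) && p): β-rule — branch into F (r && t)  //  F p.
              branch 1.2.2.1 (add F (r && t)):
                F (r == q): β-rule — branch into T r, F q  //  F r, T q.
                  branch 1.2.2.1.1 (add T r, F q):
                    F (r && t): β-rule — branch into F r  //  F t.
                      branch 1.2.2.1.1.1 (add F r):
                        × closes — contains both r and !r.
                      branch 1.2.2.1.1.2 (add F t):
                        ○ open, literals {q=false, r=true, s=true, t=false}.
                  branch 1.2.2.1.2 (add F r, T q):
                    × closes — contains both q and !q.
              branch 1.2.2.2 (add F p):
                F (r == q): β-rule — branch into T r, F q  //  F r, T q.
                  branch 1.2.2.2.1 (add T r, F q):
                    ○ open, literals {p=false, q=false, r=true, s=true}.
                  branch 1.2.2.2.2 (add F r, T q):
                    × closes — contains both q and !q.
  branch 2 (add F ((u && (s -> (r == q))) == ((r && t) && p)), T q):
    F ((u && (s -> (r == q))) == ((r && t) && p)): β-rule — branch into T (u && (s -> (r == q))), F ((r && t) && p)  //  F (u && (s -> (r == q))), T ((r && t) && p).
      branch 2.1 (add T (u && (s -> (r == q))), F ((r && t) && p)):
        T (u && (s -> (r == q))): α-rule — add T u, T (s -> (r == q)).
        F ((r && t) && p): β-rule — branch into F (r && t)  //  F p.
          branch 2.1.1 (add F (r && t)):
            T (s -> (r == q)): β-rule — branch into F s  //  T (r == q).
              branch 2.1.1.1 (add F s):
                F (r && t): β-rule — branch into F r  //  F t.
                  branch 2.1.1.1.1 (add F r):
                    ○ open, literals {q=true, r=false, s=false, u=true}.
                  branch 2.1.1.1.2 (add F t):
                    ○ open, literals {q=true, s=false, t=false, u=true}.
              branch 2.1.1.2 (add T (r == q)):
                F (r && t): β-rule — branch into F r  //  F t.
                  branch 2.1.1.2.1 (add F r):
                    T (r == q): β-rule — branch into T r, T q  //  F r, F q.
                      branch 2.1.1.2.1.1 (add T r, T q):
                        × closes — contains both r and !r.
                      branch 2.1.1.2.1.2 (add F r, F q):
                        × closes — contains both q and !q.
                  branch 2.1.1.2.2 (add F t):
                    T (r == q): β-rule — branch into T r, T q  //  F r, F q.
                      branch 2.1.1.2.2.1 (add T r, T q):
                        ○ open, literals {q=true, r=true, t=false, u=true}.
                      branch 2.1.1.2.2.2 (add F r, F q):
                        × closes — contains both q and !q.
          branch 2.1.2 (add F p):
            T (s -> (r == q)): β-rule — branch into F s  //  T (r == q).
              branch 2.1.2.1 (add F s):
                ○ open, literals {p=false, q=true, s=false, u=true}.
              branch 2.1.2.2 (add T (r == q)):
                T (r == q): β-rule — branch into T r, T q  //  F r, F q.
                  branch 2.1.2.2.1 (add T r, T q):
                    ○ open, literals {p=false, q=true, r=true, u=true}.
                  branch 2.1.2.2.2 (add F r, F q):
                    × closes — contains both q and !q.
      branch 2.2 (add F (u && (s -> (r == q))), T ((r && t) && p)):
        T ((r && t) && p): α-rule — add T (r && t), T p.
        T (r && t): α-rule — add T r, T t.
        F (u && (s -> (r == q))): β-rule — branch into F u  //  F (s -> (r == q)).
          branch 2.2.1 (add F u):
            ○ open, literals {p=true, q=true, r=true, t=true, u=false}.
          branch 2.2.2 (add F (s -> (r == q))):
            F (s -> (r == q)): α-rule — add T s, F (r == q).
            F (r == q): β-rule — branch into T r, F q  //  F r, T q.
              branch 2.2.2.1 (add T r, F q):
                × closes — contains both q and !q.
              branch 2.2.2.2 (add F r, T q):
                × closes — contains both r and !r.
11 branches closed, 12 open.
An open branch gives a countermodel: p=true, q=false, r=true, s=false, t=true, u=true (unmentioned atoms arbitrary); under it the original formula is false.

Not valid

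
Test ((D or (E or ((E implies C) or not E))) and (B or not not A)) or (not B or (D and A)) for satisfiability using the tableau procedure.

Satisfiable

Initial set: {(((D or (E or ((E implies C) or not E))) and (B or not not A)) or (not B or (D and A)))}.
(((D or (E or ((E implies C) or not E))) and (B or not not A)) or (not B or (D and A))): β-rule — branch into ((D or (E or ((E implies C) or not E))) and (B or not not A))  //  (not B or (D and A)).
  branch 1 (add ((D or (E or ((E implies C) or not E))) and (B or not not A))):
    ((D or (E or ((E implies C) or not E))) and (B or not not A)): α-rule — add (D or (E or ((E implies C) or not E))), (B or not not A).
    (D or (E or ((E implies C) or not E))): β-rule — branch into D  //  (E or ((E implies C) or not E)).
      branch 1.1 (add D):
        (B or not not A): β-rule — branch into B  //  not not A.
          branch 1.1.1 (add B):
            ○ open, literals {B=true, D=true}.
          branch 1.1.2 (add not not A):
            not not A: drop double negation, giving A.
            ○ open, literals {A=true, D=true}.
      branch 1.2 (add (E or ((E implies C) or not E))):
        (B or not not A): β-rule — branch into B  //  not not A.
          branch 1.2.1 (add B):
            (E or ((E implies C) or not E)): β-rule — branch into E  //  ((E implies C) or not E).
              branch 1.2.1.1 (add E):
                ○ open, literals {B=true, E=true}.
              branch 1.2.1.2 (add ((E implies C) or not E)):
                ((E implies C) or not E): β-rule — branch into (E implies C)  //  not E.
                  branch 1.2.1.2.1 (add (E implies C)):
                    (E implies C): β-rule — branch into not E  //  C.
                      branch 1.2.1.2.1.1 (add not E):
                        ○ open, literals {B=true, E=false}.
                      branch 1.2.1.2.1.2 (add C):
                        ○ open, literals {B=true, C=true}.
                  branch 1.2.1.2.2 (add not E):
                    ○ open, literals {B=true, E=false}.
          branch 1.2.2 (add not not A):
            not not A: drop double negation, giving A.
            (E or ((E implies C) or not E)): β-rule — branch into E  //  ((E implies C) or not E).
              branch 1.2.2.1 (add E):
                ○ open, literals {A=true, E=true}.
              branch 1.2.2.2 (add ((E implies C) or not E)):
                ((E implies C) or not E): β-rule — branch into (E implies C)  //  not E.
                  branch 1.2.2.2.1 (add (E implies C)):
                    (E implies C): β-rule — branch into not E  //  C.
                      branch 1.2.2.2.1.1 (add not E):
                        ○ open, literals {A=true, E=false}.
                      branch 1.2.2.2.1.2 (add C):
                        ○ open, literals {A=true, C=true}.
                  branch 1.2.2.2.2 (add not E):
                    ○ open, literals {A=true, E=false}.
  branch 2 (add (not B or (D and A))):
    (not B or (D and A)): β-rule — branch into not B  //  (D and A).
      branch 2.1 (add not B):
        ○ open, literals {B=false}.
      branch 2.2 (add (D and A)):
        (D and A): α-rule — add D, A.
        ○ open, literals {A=true, D=true}.
0 branches closed, 12 open.
An open branch gives a satisfying assignment: B=true, D=true.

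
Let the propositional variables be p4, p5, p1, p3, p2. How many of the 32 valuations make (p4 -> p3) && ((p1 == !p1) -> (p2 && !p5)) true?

Initial set: {((p4 -> p3) && ((p1 == !p1) -> (p2 && !p5)))}.
((p4 -> p3) && ((p1 == !p1) -> (p2 && !p5))): α-rule — add (p4 -> p3), ((p1 == !p1) -> (p2 && !p5)).
(p4 -> p3): β-rule — branch into !p4  //  p3.
  branch 1 (add !p4):
    ((p1 == !p1) -> (p2 && !p5)): β-rule — branch into !(p1 == !p1)  //  (p2 && !p5).
      branch 1.1 (add !(p1 == !p1)):
        !(p1 == !p1): β-rule — branch into p1, !!p1  //  !p1, !p1.
          branch 1.1.1 (add p1, !!p1):
            ○ open, literals {p1=1, p4=0}.
          branch 1.1.2 (add !p1, !p1):
            ○ open, literals {p1=0, p4=0}.
      branch 1.2 (add (p2 && !p5)):
        (p2 && !p5): α-rule — add p2, !p5.
        ○ open, literals {p2=1, p4=0, p5=0}.
  branch 2 (add p3):
    ((p1 == !p1) -> (p2 && !p5)): β-rule — branch into !(p1 == !p1)  //  (p2 && !p5).
      branch 2.1 (add !(p1 == !p1)):
        !(p1 == !p1): β-rule — branch into p1, !!p1  //  !p1, !p1.
          branch 2.1.1 (add p1, !!p1):
            ○ open, literals {p1=1, p3=1}.
          branch 2.1.2 (add !p1, !p1):
            ○ open, literals {p1=0, p3=1}.
      branch 2.2 (add (p2 && !p5)):
        (p2 && !p5): α-rule — add p2, !p5.
        ○ open, literals {p2=1, p3=1, p5=0}.
0 branches closed, 6 open.
Each open branch fixes some atoms; the unmentioned ones are free. Counting distinct full assignments: branch {p1=1, p4=0} (p5, p3, p2) contributes 8 new; branch {p1=0, p4=0} (p5, p3, p2) contributes 8 new; branch {p2=1, p4=0, p5=0} (p1, p3) contributes 0 new; branch {p1=1, p3=1} (p4, p5, p2) contributes 4 new; branch {p1=0, p3=1} (p4, p5, p2) contributes 4 new; branch {p2=1, p3=1, p5=0} (p4, p1) contributes 0 new. Total: 24.

24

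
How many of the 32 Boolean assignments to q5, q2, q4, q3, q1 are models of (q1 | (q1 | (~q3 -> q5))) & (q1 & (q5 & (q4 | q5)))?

8

Initial set: {T ((q1 | (q1 | (~q3 -> q5))) & (q1 & (q5 & (q4 | q5))))}.
T ((q1 | (q1 | (~q3 -> q5))) & (q1 & (q5 & (q4 | q5)))): α-rule — add T (q1 | (q1 | (~q3 -> q5))), T (q1 & (q5 & (q4 | q5))).
T (q1 & (q5 & (q4 | q5))): α-rule — add T q1, T (q5 & (q4 | q5)).
T (q5 & (q4 | q5)): α-rule — add T q5, T (q4 | q5).
T (q1 | (q1 | (~q3 -> q5))): β-rule — branch into T q1  //  T (q1 | (~q3 -> q5)).
  branch 1 (add T q1):
    T (q4 | q5): β-rule — branch into T q4  //  T q5.
      branch 1.1 (add T q4):
        ○ open, literals {q1=1, q4=1, q5=1}.
      branch 1.2 (add T q5):
        ○ open, literals {q1=1, q5=1}.
  branch 2 (add T (q1 | (~q3 -> q5))):
    T (q4 | q5): β-rule — branch into T q4  //  T q5.
      branch 2.1 (add T q4):
        T (q1 | (~q3 -> q5)): β-rule — branch into T q1  //  T (~q3 -> q5).
          branch 2.1.1 (add T q1):
            ○ open, literals {q1=1, q4=1, q5=1}.
          branch 2.1.2 (add T (~q3 -> q5)):
            T (~q3 -> q5): β-rule — branch into F ~q3  //  T q5.
              branch 2.1.2.1 (add F ~q3):
                ○ open, literals {q1=1, q3=1, q4=1, q5=1}.
              branch 2.1.2.2 (add T q5):
                ○ open, literals {q1=1, q4=1, q5=1}.
      branch 2.2 (add T q5):
        T (q1 | (~q3 -> q5)): β-rule — branch into T q1  //  T (~q3 -> q5).
          branch 2.2.1 (add T q1):
            ○ open, literals {q1=1, q5=1}.
          branch 2.2.2 (add T (~q3 -> q5)):
            T (~q3 -> q5): β-rule — branch into F ~q3  //  T q5.
              branch 2.2.2.1 (add F ~q3):
                ○ open, literals {q1=1, q3=1, q5=1}.
              branch 2.2.2.2 (add T q5):
                ○ open, literals {q1=1, q5=1}.
0 branches closed, 8 open.
Each open branch fixes some atoms; the unmentioned ones are free. Counting distinct full assignments: branch {q1=1, q4=1, q5=1} (q2, q3) contributes 4 new; branch {q1=1, q5=1} (q2, q4, q3) contributes 4 new; branch {q1=1, q4=1, q5=1} (q2, q3) contributes 0 new; branch {q1=1, q3=1, q4=1, q5=1} (q2) contributes 0 new; branch {q1=1, q4=1, q5=1} (q2, q3) contributes 0 new; branch {q1=1, q5=1} (q2, q4, q3) contributes 0 new; branch {q1=1, q3=1, q5=1} (q2, q4) contributes 0 new; branch {q1=1, q5=1} (q2, q4, q3) contributes 0 new. Total: 8.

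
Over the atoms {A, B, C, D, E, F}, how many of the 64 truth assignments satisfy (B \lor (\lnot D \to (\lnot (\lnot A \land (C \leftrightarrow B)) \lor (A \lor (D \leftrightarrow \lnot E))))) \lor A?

Initial set: {((B \lor (\lnot D \to (\lnot (\lnot A \land (C \leftrightarrow B)) \lor (A \lor (D \leftrightarrow \lnot E))))) \lor A)}.
((B \lor (\lnot D \to (\lnot (\lnot A \land (C \leftrightarrow B)) \lor (A \lor (D \leftrightarrow \lnot E))))) \lor A): β-rule — branch into (B \lor (\lnot D \to (\lnot (\lnot A \land (C \leftrightarrow B)) \lor (A \lor (D \leftrightarrow \lnot E)))))  //  A.
  branch 1 (add (B \lor (\lnot D \to (\lnot (\lnot A \land (C \leftrightarrow B)) \lor (A \lor (D \leftrightarrow \lnot E)))))):
    (B \lor (\lnot D \to (\lnot (\lnot A \land (C \leftrightarrow B)) \lor (A \lor (D \leftrightarrow \lnot E))))): β-rule — branch into B  //  (\lnot D \to (\lnot (\lnot A \land (C \leftrightarrow B)) \lor (A \lor (D \leftrightarrow \lnot E)))).
      branch 1.1 (add B):
        ○ open, literals {B=true}.
      branch 1.2 (add (\lnot D \to (\lnot (\lnot A \land (C \leftrightarrow B)) \lor (A \lor (D \leftrightarrow \lnot E))))):
        (\lnot D \to (\lnot (\lnot A \land (C \leftrightarrow B)) \lor (A \lor (D \leftrightarrow \lnot E)))): β-rule — branch into \lnot \lnot D  //  (\lnot (\lnot A \land (C \leftrightarrow B)) \lor (A \lor (D \leftrightarrow \lnot E))).
          branch 1.2.1 (add \lnot \lnot D):
            ○ open, literals {D=true}.
          branch 1.2.2 (add (\lnot (\lnot A \land (C \leftrightarrow B)) \lor (A \lor (D \leftrightarrow \lnot E)))):
            (\lnot (\lnot A \land (C \leftrightarrow B)) \lor (A \lor (D \leftrightarrow \lnot E))): β-rule — branch into \lnot (\lnot A \land (C \leftrightarrow B))  //  (A \lor (D \leftrightarrow \lnot E)).
              branch 1.2.2.1 (add \lnot (\lnot A \land (C \leftrightarrow B))):
                \lnot (\lnot A \land (C \leftrightarrow B)): β-rule — branch into \lnot \lnot A  //  \lnot (C \leftrightarrow B).
                  branch 1.2.2.1.1 (add \lnot \lnot A):
                    ○ open, literals {A=true}.
                  branch 1.2.2.1.2 (add \lnot (C \leftrightarrow B)):
                    \lnot (C \leftrightarrow B): β-rule — branch into C, \lnot B  //  \lnot C, B.
                      branch 1.2.2.1.2.1 (add C, \lnot B):
                        ○ open, literals {B=false, C=true}.
                      branch 1.2.2.1.2.2 (add \lnot C, B):
                        ○ open, literals {B=true, C=false}.
              branch 1.2.2.2 (add (A \lor (D \leftrightarrow \lnot E))):
                (A \lor (D \leftrightarrow \lnot E)): β-rule — branch into A  //  (D \leftrightarrow \lnot E).
                  branch 1.2.2.2.1 (add A):
                    ○ open, literals {A=true}.
                  branch 1.2.2.2.2 (add (D \leftrightarrow \lnot E)):
                    (D \leftrightarrow \lnot E): β-rule — branch into D, \lnot E  //  \lnot D, \lnot \lnot E.
                      branch 1.2.2.2.2.1 (add D, \lnot E):
                        ○ open, literals {D=true, E=false}.
                      branch 1.2.2.2.2.2 (add \lnot D, \lnot \lnot E):
                        ○ open, literals {D=false, E=true}.
  branch 2 (add A):
    ○ open, literals {A=true}.
0 branches closed, 9 open.
Each open branch fixes some atoms; the unmentioned ones are free. Counting distinct full assignments: branch {B=true} (A, C, D, E, F) contributes 32 new; branch {D=true} (A, B, C, E, F) contributes 16 new; branch {A=true} (B, C, D, E, F) contributes 8 new; branch {B=false, C=true} (A, D, E, F) contributes 4 new; branch {B=true, C=false} (A, D, E, F) contributes 0 new; branch {A=true} (B, C, D, E, F) contributes 0 new; branch {D=true, E=false} (A, B, C, F) contributes 0 new; branch {D=false, E=true} (A, B, C, F) contributes 2 new; branch {A=true} (B, C, D, E, F) contributes 0 new. Total: 62.

62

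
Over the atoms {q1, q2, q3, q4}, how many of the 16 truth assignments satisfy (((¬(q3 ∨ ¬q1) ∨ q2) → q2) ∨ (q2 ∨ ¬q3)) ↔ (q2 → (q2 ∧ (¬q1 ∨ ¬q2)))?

Initial set: {T ((((¬(q3 ∨ ¬q1) ∨ q2) → q2) ∨ (q2 ∨ ¬q3)) ↔ (q2 → (q2 ∧ (¬q1 ∨ ¬q2))))}.
T ((((¬(q3 ∨ ¬q1) ∨ q2) → q2) ∨ (q2 ∨ ¬q3)) ↔ (q2 → (q2 ∧ (¬q1 ∨ ¬q2)))): β-rule — branch into T (((¬(q3 ∨ ¬q1) ∨ q2) → q2) ∨ (q2 ∨ ¬q3)), T (q2 → (q2 ∧ (¬q1 ∨ ¬q2)))  //  F (((¬(q3 ∨ ¬q1) ∨ q2) → q2) ∨ (q2 ∨ ¬q3)), F (q2 → (q2 ∧ (¬q1 ∨ ¬q2))).
  branch 1 (add T (((¬(q3 ∨ ¬q1) ∨ q2) → q2) ∨ (q2 ∨ ¬q3)), T (q2 → (q2 ∧ (¬q1 ∨ ¬q2)))):
    T (((¬(q3 ∨ ¬q1) ∨ q2) → q2) ∨ (q2 ∨ ¬q3)): β-rule — branch into T ((¬(q3 ∨ ¬q1) ∨ q2) → q2)  //  T (q2 ∨ ¬q3).
      branch 1.1 (add T ((¬(q3 ∨ ¬q1) ∨ q2) → q2)):
        T (q2 → (q2 ∧ (¬q1 ∨ ¬q2))): β-rule — branch into F q2  //  T (q2 ∧ (¬q1 ∨ ¬q2)).
          branch 1.1.1 (add F q2):
            T ((¬(q3 ∨ ¬q1) ∨ q2) → q2): β-rule — branch into F (¬(q3 ∨ ¬q1) ∨ q2)  //  T q2.
              branch 1.1.1.1 (add F (¬(q3 ∨ ¬q1) ∨ q2)):
                F (¬(q3 ∨ ¬q1) ∨ q2): α-rule — add F ¬(q3 ∨ ¬q1), F q2.
                F ¬(q3 ∨ ¬q1): β-rule — branch into T q3  //  T ¬q1.
                  branch 1.1.1.1.1 (add T q3):
                    ○ open, literals {q2=0, q3=1}.
                  branch 1.1.1.1.2 (add T ¬q1):
                    ○ open, literals {q1=0, q2=0}.
              branch 1.1.1.2 (add T q2):
                × closes — contains both q2 and ¬q2.
          branch 1.1.2 (add T (q2 ∧ (¬q1 ∨ ¬q2))):
            T (q2 ∧ (¬q1 ∨ ¬q2)): α-rule — add T q2, T (¬q1 ∨ ¬q2).
            T ((¬(q3 ∨ ¬q1) ∨ q2) → q2): β-rule — branch into F (¬(q3 ∨ ¬q1) ∨ q2)  //  T q2.
              branch 1.1.2.1 (add F (¬(q3 ∨ ¬q1) ∨ q2)):
                F (¬(q3 ∨ ¬q1) ∨ q2): α-rule — add F ¬(q3 ∨ ¬q1), F q2.
                × closes — contains both q2 and ¬q2.
              branch 1.1.2.2 (add T q2):
                T (¬q1 ∨ ¬q2): β-rule — branch into T ¬q1  //  T ¬q2.
                  branch 1.1.2.2.1 (add T ¬q1):
                    ○ open, literals {q1=0, q2=1}.
                  branch 1.1.2.2.2 (add T ¬q2):
                    × closes — contains both q2 and ¬q2.
      branch 1.2 (add T (q2 ∨ ¬q3)):
        T (q2 → (q2 ∧ (¬q1 ∨ ¬q2))): β-rule — branch into F q2  //  T (q2 ∧ (¬q1 ∨ ¬q2)).
          branch 1.2.1 (add F q2):
            T (q2 ∨ ¬q3): β-rule — branch into T q2  //  T ¬q3.
              branch 1.2.1.1 (add T q2):
                × closes — contains both q2 and ¬q2.
              branch 1.2.1.2 (add T ¬q3):
                ○ open, literals {q2=0, q3=0}.
          branch 1.2.2 (add T (q2 ∧ (¬q1 ∨ ¬q2))):
            T (q2 ∧ (¬q1 ∨ ¬q2)): α-rule — add T q2, T (¬q1 ∨ ¬q2).
            T (q2 ∨ ¬q3): β-rule — branch into T q2  //  T ¬q3.
              branch 1.2.2.1 (add T q2):
                T (¬q1 ∨ ¬q2): β-rule — branch into T ¬q1  //  T ¬q2.
                  branch 1.2.2.1.1 (add T ¬q1):
                    ○ open, literals {q1=0, q2=1}.
                  branch 1.2.2.1.2 (add T ¬q2):
                    × closes — contains both q2 and ¬q2.
              branch 1.2.2.2 (add T ¬q3):
                T (¬q1 ∨ ¬q2): β-rule — branch into T ¬q1  //  T ¬q2.
                  branch 1.2.2.2.1 (add T ¬q1):
                    ○ open, literals {q1=0, q2=1, q3=0}.
                  branch 1.2.2.2.2 (add T ¬q2):
                    × closes — contains both q2 and ¬q2.
  branch 2 (add F (((¬(q3 ∨ ¬q1) ∨ q2) → q2) ∨ (q2 ∨ ¬q3)), F (q2 → (q2 ∧ (¬q1 ∨ ¬q2)))):
    F (((¬(q3 ∨ ¬q1) ∨ q2) → q2) ∨ (q2 ∨ ¬q3)): α-rule — add F ((¬(q3 ∨ ¬q1) ∨ q2) → q2), F (q2 ∨ ¬q3).
    F (q2 → (q2 ∧ (¬q1 ∨ ¬q2))): α-rule — add T q2, F (q2 ∧ (¬q1 ∨ ¬q2)).
    F ((¬(q3 ∨ ¬q1) ∨ q2) → q2): α-rule — add T (¬(q3 ∨ ¬q1) ∨ q2), F q2.
    × closes — contains both q2 and ¬q2.
7 branches closed, 6 open.
Each open branch fixes some atoms; the unmentioned ones are free. Counting distinct full assignments: branch {q2=0, q3=1} (q1, q4) contributes 4 new; branch {q1=0, q2=0} (q3, q4) contributes 2 new; branch {q1=0, q2=1} (q3, q4) contributes 4 new; branch {q2=0, q3=0} (q1, q4) contributes 2 new; branch {q1=0, q2=1} (q3, q4) contributes 0 new; branch {q1=0, q2=1, q3=0} (q4) contributes 0 new. Total: 12.

12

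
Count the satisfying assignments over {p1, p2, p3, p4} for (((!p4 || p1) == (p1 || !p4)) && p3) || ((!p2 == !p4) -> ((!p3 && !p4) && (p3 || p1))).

Initial set: {((((!p4 || p1) == (p1 || !p4)) && p3) || ((!p2 == !p4) -> ((!p3 && !p4) && (p3 || p1))))}.
((((!p4 || p1) == (p1 || !p4)) && p3) || ((!p2 == !p4) -> ((!p3 && !p4) && (p3 || p1)))): β-rule — branch into (((!p4 || p1) == (p1 || !p4)) && p3)  //  ((!p2 == !p4) -> ((!p3 && !p4) && (p3 || p1))).
  branch 1 (add (((!p4 || p1) == (p1 || !p4)) && p3)):
    (((!p4 || p1) == (p1 || !p4)) && p3): α-rule — add ((!p4 || p1) == (p1 || !p4)), p3.
    ((!p4 || p1) == (p1 || !p4)): β-rule — branch into (!p4 || p1), (p1 || !p4)  //  !(!p4 || p1), !(p1 || !p4).
      branch 1.1 (add (!p4 || p1), (p1 || !p4)):
        (!p4 || p1): β-rule — branch into !p4  //  p1.
          branch 1.1.1 (add !p4):
            (p1 || !p4): β-rule — branch into p1  //  !p4.
              branch 1.1.1.1 (add p1):
                ○ open, literals {p1=true, p3=true, p4=false}.
              branch 1.1.1.2 (add !p4):
                ○ open, literals {p3=true, p4=false}.
          branch 1.1.2 (add p1):
            (p1 || !p4): β-rule — branch into p1  //  !p4.
              branch 1.1.2.1 (add p1):
                ○ open, literals {p1=true, p3=true}.
              branch 1.1.2.2 (add !p4):
                ○ open, literals {p1=true, p3=true, p4=false}.
      branch 1.2 (add !(!p4 || p1), !(p1 || !p4)):
        !(!p4 || p1): α-rule — add !!p4, !p1.
        !(p1 || !p4): α-rule — add !p1, !!p4.
        ○ open, literals {p1=false, p3=true, p4=true}.
  branch 2 (add ((!p2 == !p4) -> ((!p3 && !p4) && (p3 || p1)))):
    ((!p2 == !p4) -> ((!p3 && !p4) && (p3 || p1))): β-rule — branch into !(!p2 == !p4)  //  ((!p3 && !p4) && (p3 || p1)).
      branch 2.1 (add !(!p2 == !p4)):
        !(!p2 == !p4): β-rule — branch into !p2, !!p4  //  !!p2, !p4.
          branch 2.1.1 (add !p2, !!p4):
            ○ open, literals {p2=false, p4=true}.
          branch 2.1.2 (add !!p2, !p4):
            ○ open, literals {p2=true, p4=false}.
      branch 2.2 (add ((!p3 && !p4) && (p3 || p1))):
        ((!p3 && !p4) && (p3 || p1)): α-rule — add (!p3 && !p4), (p3 || p1).
        (!p3 && !p4): α-rule — add !p3, !p4.
        (p3 || p1): β-rule — branch into p3  //  p1.
          branch 2.2.1 (add p3):
            × closes — contains both p3 and !p3.
          branch 2.2.2 (add p1):
            ○ open, literals {p1=true, p3=false, p4=false}.
1 branch closed, 8 open.
Each open branch fixes some atoms; the unmentioned ones are free. Counting distinct full assignments: branch {p1=true, p3=true, p4=false} (p2) contributes 2 new; branch {p3=true, p4=false} (p1, p2) contributes 2 new; branch {p1=true, p3=true} (p2, p4) contributes 2 new; branch {p1=true, p3=true, p4=false} (p2) contributes 0 new; branch {p1=false, p3=true, p4=true} (p2) contributes 2 new; branch {p2=false, p4=true} (p1, p3) contributes 2 new; branch {p2=true, p4=false} (p1, p3) contributes 2 new; branch {p1=true, p3=false, p4=false} (p2) contributes 1 new. Total: 13.

13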